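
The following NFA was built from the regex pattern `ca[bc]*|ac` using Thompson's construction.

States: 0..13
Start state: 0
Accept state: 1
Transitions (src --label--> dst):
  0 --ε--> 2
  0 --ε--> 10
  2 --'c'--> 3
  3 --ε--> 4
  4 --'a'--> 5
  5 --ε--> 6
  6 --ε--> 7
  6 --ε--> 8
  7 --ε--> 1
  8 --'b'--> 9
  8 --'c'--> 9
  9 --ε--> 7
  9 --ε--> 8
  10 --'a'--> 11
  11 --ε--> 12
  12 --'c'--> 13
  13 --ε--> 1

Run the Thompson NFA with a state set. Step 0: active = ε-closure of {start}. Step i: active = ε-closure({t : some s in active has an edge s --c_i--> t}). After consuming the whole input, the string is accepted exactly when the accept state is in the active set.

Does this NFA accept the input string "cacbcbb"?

Answer: ACCEPT

Steps:
initial (ε-close {0}): {0,2,10}
'c' @ 1: {3,4}
'a' @ 2: {1,5,6,7,8}  [accepting]
'c' @ 3: {1,7,8,9}  [accepting]
'b' @ 4: {1,7,8,9}  [accepting]
'c' @ 5: {1,7,8,9}  [accepting]
'b' @ 6: {1,7,8,9}  [accepting]
'b' @ 7: {1,7,8,9}  [accepting]
end set {1,7,8,9} — state 1 in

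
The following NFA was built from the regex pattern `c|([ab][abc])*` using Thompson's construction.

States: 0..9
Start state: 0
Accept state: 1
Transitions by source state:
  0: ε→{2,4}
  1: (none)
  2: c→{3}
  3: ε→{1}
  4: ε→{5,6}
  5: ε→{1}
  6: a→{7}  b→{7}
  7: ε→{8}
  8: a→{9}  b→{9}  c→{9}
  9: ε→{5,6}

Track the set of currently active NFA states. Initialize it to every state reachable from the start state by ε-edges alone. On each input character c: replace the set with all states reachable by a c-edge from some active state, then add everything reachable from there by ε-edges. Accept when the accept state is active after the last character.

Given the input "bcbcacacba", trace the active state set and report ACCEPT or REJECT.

start: ε-closure({0}) = {0,1,2,4,5,6}
'b' @ 1: {7,8}
'c' @ 2: {1,5,6,9}  ✓accept
'b' @ 3: {7,8}
'c' @ 4: {1,5,6,9}  ✓accept
'a' @ 5: {7,8}
'c' @ 6: {1,5,6,9}  ✓accept
'a' @ 7: {7,8}
'c' @ 8: {1,5,6,9}  ✓accept
'b' @ 9: {7,8}
'a' @ 10: {1,5,6,9}  ✓accept
end set {1,5,6,9} — state 1 in

Answer: ACCEPT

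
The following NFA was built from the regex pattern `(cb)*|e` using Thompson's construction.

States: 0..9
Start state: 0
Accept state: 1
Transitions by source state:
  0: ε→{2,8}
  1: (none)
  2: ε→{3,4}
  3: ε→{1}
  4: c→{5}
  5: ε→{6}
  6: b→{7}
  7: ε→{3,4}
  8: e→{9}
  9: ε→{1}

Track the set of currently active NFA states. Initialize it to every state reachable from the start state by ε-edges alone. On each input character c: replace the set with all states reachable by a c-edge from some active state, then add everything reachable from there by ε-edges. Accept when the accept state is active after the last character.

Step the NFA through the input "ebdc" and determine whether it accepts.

Answer: REJECT

Steps:
initial (ε-close {0}): {0,1,2,3,4,8}
'e' @ 1: {1,9}  ✓accept
'b' @ 2: {}  — dead — no transitions
rest 'dc' ignored (set empty)
end set {} — state 1 not in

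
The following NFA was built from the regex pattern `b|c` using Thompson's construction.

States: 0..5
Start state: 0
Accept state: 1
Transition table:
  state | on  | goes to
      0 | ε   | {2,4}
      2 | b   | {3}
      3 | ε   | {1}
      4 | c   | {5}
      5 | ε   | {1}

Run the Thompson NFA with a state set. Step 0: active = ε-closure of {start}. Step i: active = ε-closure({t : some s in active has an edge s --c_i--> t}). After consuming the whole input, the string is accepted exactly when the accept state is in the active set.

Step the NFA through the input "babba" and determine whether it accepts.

Answer: REJECT

Steps:
initial (ε-close {0}): {0,2,4}
'b' @ 1: {1,3}  (accept∈set)
'a' @ 2: {}  — state set empty
rest 'bba' ignored (set empty)
after full input: {}  (accept=1 not in)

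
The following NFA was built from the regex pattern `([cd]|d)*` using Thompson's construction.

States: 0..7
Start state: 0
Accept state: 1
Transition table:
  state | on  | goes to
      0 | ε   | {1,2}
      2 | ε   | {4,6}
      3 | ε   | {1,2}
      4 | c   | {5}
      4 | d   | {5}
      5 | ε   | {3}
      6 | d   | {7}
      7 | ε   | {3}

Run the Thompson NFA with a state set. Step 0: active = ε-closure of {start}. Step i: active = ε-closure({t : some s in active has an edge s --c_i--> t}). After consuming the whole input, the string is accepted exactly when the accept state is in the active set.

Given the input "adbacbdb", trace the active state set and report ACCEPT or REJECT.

Answer: REJECT

Trace:
S₀ = ε-closure({0}) = {0,1,2,4,6}
'a' @ 1: {}  — state set empty
rest 'dbacbdb' ignored (set empty)
after full input: {}  (accept=1 not in)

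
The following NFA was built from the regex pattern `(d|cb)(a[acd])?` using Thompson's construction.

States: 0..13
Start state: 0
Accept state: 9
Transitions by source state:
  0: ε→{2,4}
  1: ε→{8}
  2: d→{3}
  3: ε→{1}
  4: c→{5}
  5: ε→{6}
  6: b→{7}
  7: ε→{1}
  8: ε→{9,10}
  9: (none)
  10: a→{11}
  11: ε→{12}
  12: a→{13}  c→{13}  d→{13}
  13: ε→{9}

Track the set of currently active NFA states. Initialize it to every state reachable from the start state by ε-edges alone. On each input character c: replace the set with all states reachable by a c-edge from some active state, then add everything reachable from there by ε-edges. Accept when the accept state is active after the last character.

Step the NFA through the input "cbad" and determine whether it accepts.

initial (ε-close {0}): {0,2,4}
'c' @ 1: {5,6}
'b' @ 2: {1,7,8,9,10}  ✓accept
'a' @ 3: {11,12}
'd' @ 4: {9,13}  ✓accept
final: {9,13}; accept 9 in set

Answer: ACCEPT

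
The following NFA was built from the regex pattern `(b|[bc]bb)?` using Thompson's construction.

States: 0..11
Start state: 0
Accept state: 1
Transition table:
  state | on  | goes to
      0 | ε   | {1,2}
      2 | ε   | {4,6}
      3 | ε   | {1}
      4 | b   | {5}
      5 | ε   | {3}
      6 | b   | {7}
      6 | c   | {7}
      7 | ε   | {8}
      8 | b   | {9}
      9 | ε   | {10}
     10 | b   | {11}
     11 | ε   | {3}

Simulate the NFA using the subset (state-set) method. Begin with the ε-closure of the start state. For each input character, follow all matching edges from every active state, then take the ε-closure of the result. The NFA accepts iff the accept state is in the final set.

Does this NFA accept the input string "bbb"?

Answer: ACCEPT

Trace:
S₀ = ε-closure({0}) = {0,1,2,4,6}
'b' @ 1: {1,3,5,7,8}  ✓accept
'b' @ 2: {9,10}
'b' @ 3: {1,3,11}  ✓accept
after full input: {1,3,11}  (accept=1 in)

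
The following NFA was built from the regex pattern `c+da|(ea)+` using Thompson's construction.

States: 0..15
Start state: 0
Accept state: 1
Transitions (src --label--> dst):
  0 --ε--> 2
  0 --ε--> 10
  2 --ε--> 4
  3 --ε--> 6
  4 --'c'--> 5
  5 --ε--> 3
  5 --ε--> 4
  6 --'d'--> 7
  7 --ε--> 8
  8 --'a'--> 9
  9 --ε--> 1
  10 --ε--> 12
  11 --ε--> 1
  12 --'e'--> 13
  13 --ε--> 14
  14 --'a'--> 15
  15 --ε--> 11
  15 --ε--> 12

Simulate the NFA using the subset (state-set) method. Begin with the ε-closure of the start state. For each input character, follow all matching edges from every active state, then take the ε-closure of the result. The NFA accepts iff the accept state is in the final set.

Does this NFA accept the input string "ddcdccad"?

Answer: REJECT

Derivation:
S₀ = ε-closure({0}) = {0,2,4,10,12}
'd' @ 1: {}  — no active states
rest 'dcdccad' ignored (set empty)
after full input: {}  (accept=1 not in)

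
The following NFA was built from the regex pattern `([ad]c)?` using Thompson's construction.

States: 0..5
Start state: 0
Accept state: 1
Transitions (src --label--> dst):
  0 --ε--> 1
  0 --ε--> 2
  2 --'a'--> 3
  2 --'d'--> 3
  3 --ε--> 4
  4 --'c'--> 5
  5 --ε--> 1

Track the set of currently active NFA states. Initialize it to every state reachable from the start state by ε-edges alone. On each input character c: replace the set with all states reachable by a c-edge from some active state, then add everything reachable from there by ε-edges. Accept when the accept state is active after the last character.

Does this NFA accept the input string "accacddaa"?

S₀ = ε-closure({0}) = {0,1,2}
'a' @ 1: {3,4}
'c' @ 2: {1,5}  (accept∈set)
'c' @ 3: {}  — dead — no transitions
rest 'acddaa' ignored (set empty)
after full input: {}  (accept=1 not in)

Answer: REJECT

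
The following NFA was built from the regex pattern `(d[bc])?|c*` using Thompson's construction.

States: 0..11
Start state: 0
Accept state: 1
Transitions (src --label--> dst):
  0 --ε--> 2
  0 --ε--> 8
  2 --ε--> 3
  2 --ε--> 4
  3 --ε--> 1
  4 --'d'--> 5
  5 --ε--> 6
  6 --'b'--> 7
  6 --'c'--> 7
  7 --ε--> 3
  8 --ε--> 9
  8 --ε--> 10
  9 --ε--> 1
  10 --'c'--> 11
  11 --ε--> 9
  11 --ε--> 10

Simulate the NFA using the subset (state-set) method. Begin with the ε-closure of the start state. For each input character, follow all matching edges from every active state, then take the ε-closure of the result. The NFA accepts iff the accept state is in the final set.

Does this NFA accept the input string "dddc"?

S₀ = ε-closure({0}) = {0,1,2,3,4,8,9,10}
'd' @ 1: {5,6}
'd' @ 2: {}  — no active states
rest 'dc' ignored (set empty)
end set {} — state 1 not in

Answer: REJECT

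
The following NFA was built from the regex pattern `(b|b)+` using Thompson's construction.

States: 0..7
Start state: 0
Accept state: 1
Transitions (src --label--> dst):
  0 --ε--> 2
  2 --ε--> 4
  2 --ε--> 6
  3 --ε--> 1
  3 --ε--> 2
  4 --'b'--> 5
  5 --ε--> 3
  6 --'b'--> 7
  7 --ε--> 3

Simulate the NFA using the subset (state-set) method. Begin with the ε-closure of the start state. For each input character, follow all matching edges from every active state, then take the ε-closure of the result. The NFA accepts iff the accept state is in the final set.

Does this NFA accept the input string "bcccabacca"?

S₀ = ε-closure({0}) = {0,2,4,6}
'b' @ 1: {1,2,3,4,5,6,7}  [accepting]
'c' @ 2: {}  — no active states
rest 'ccabacca' ignored (set empty)
final: {}; accept 1 not in set

Answer: REJECT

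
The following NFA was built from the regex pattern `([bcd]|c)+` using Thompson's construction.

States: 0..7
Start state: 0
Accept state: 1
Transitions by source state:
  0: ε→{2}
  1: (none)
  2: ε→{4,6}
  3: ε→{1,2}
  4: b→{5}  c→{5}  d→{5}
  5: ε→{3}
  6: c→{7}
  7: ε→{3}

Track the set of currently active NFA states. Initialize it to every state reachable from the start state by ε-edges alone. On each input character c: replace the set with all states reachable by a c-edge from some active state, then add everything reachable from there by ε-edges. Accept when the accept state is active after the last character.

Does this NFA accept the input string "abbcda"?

S₀ = ε-closure({0}) = {0,2,4,6}
'a' @ 1: {}  — state set empty
rest 'bbcda' ignored (set empty)
final: {}; accept 1 not in set

Answer: REJECT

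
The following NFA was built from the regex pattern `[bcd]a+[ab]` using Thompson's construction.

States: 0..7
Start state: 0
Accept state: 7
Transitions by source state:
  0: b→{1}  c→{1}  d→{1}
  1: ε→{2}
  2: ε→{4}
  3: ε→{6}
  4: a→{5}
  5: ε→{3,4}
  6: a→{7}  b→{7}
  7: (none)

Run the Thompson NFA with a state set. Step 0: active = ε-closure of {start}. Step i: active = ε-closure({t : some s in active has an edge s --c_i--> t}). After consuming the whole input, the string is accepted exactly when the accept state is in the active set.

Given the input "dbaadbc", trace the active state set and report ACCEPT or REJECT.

Answer: REJECT

Trace:
initial (ε-close {0}): {0}
'd' @ 1: {1,2,4}
'b' @ 2: {}  — dead — no transitions
rest 'aadbc' ignored (set empty)
after full input: {}  (accept=7 not in)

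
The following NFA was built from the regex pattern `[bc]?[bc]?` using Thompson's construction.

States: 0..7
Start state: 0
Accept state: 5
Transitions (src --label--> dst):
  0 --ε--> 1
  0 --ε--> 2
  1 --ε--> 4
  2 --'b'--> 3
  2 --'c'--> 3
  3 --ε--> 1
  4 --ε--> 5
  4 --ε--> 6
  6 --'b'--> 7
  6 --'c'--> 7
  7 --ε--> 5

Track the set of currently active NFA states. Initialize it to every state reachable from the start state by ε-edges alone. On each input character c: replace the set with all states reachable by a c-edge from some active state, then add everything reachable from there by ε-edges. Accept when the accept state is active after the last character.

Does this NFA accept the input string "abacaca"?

start: ε-closure({0}) = {0,1,2,4,5,6}
'a' @ 1: {}  — state set empty
rest 'bacaca' ignored (set empty)
end set {} — state 5 not in

Answer: REJECT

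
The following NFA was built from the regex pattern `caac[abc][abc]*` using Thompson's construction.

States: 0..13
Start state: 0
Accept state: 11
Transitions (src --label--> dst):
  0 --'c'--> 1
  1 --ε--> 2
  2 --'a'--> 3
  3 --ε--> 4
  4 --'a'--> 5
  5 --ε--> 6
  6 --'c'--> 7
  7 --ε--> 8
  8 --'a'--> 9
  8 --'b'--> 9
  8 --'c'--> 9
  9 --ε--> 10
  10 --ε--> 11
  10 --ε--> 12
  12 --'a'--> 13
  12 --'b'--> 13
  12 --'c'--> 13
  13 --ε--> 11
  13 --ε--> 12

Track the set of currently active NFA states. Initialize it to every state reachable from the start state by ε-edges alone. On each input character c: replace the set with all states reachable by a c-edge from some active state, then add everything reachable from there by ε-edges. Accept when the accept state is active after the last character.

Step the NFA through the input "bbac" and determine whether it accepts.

initial (ε-close {0}): {0}
'b' @ 1: {}  — dead — no transitions
rest 'bac' ignored (set empty)
end set {} — state 11 not in

Answer: REJECT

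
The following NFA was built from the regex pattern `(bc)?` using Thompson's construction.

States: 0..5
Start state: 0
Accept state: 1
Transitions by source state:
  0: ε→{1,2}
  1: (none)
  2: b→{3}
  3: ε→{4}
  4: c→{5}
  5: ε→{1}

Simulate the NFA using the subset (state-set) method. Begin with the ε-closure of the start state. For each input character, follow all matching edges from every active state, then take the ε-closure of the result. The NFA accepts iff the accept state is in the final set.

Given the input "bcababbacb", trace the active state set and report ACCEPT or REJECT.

initial (ε-close {0}): {0,1,2}
'b' @ 1: {3,4}
'c' @ 2: {1,5}  (accept∈set)
'a' @ 3: {}  — dead — no transitions
rest 'babbacb' ignored (set empty)
final: {}; accept 1 not in set

Answer: REJECT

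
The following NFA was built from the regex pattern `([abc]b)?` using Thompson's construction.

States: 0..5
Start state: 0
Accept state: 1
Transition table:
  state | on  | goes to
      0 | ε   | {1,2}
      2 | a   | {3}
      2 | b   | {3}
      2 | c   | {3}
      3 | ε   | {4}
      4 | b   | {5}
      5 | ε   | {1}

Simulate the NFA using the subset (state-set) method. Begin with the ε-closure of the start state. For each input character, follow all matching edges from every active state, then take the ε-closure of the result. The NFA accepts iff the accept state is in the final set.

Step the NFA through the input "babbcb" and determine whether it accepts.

S₀ = ε-closure({0}) = {0,1,2}
'b' @ 1: {3,4}
'a' @ 2: {}  — state set empty
rest 'bbcb' ignored (set empty)
end set {} — state 1 not in

Answer: REJECT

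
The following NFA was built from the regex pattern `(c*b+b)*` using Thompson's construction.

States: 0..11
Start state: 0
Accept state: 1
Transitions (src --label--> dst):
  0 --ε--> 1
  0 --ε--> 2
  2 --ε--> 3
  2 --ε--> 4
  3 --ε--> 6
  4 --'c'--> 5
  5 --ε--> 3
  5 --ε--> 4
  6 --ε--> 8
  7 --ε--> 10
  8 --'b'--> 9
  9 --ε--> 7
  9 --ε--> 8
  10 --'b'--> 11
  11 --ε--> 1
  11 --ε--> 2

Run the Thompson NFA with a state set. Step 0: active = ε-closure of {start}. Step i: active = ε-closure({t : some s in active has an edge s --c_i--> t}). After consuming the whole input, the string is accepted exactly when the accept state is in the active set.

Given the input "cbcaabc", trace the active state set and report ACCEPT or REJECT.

Answer: REJECT

Derivation:
initial (ε-close {0}): {0,1,2,3,4,6,8}
'c' @ 1: {3,4,5,6,8}
'b' @ 2: {7,8,9,10}
'c' @ 3: {}  — dead — no transitions
rest 'aabc' ignored (set empty)
after full input: {}  (accept=1 not in)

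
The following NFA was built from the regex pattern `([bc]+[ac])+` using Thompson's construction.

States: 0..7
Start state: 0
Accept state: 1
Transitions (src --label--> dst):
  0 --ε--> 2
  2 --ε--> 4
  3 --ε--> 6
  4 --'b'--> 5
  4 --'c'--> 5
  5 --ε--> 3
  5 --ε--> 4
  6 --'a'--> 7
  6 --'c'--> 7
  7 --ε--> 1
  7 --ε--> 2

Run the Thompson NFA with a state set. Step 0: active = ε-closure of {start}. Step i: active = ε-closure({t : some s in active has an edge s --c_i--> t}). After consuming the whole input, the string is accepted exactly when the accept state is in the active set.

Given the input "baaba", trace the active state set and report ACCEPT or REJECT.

Answer: REJECT

Trace:
S₀ = ε-closure({0}) = {0,2,4}
'b' @ 1: {3,4,5,6}
'a' @ 2: {1,2,4,7}  (accept∈set)
'a' @ 3: {}  — no active states
rest 'ba' ignored (set empty)
end set {} — state 1 not in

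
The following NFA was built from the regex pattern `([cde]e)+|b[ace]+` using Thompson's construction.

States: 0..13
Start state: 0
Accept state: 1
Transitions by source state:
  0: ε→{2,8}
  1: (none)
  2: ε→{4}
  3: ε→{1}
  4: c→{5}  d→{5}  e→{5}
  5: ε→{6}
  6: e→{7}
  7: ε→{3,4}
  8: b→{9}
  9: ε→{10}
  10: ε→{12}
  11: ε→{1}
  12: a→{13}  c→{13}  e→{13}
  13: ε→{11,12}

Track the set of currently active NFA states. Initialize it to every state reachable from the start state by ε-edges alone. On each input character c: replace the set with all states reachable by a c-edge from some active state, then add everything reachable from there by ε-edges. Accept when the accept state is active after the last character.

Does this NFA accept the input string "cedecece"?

initial (ε-close {0}): {0,2,4,8}
'c' @ 1: {5,6}
'e' @ 2: {1,3,4,7}  [accepting]
'd' @ 3: {5,6}
'e' @ 4: {1,3,4,7}  [accepting]
'c' @ 5: {5,6}
'e' @ 6: {1,3,4,7}  [accepting]
'c' @ 7: {5,6}
'e' @ 8: {1,3,4,7}  [accepting]
end set {1,3,4,7} — state 1 in

Answer: ACCEPT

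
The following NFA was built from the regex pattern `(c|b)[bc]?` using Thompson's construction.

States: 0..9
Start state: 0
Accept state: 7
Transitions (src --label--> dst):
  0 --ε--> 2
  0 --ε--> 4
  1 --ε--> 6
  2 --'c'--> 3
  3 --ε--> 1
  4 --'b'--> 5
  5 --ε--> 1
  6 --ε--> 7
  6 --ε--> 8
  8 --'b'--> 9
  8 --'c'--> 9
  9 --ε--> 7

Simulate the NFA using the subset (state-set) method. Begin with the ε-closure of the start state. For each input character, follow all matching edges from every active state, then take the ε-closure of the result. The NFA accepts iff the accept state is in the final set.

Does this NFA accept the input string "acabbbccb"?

S₀ = ε-closure({0}) = {0,2,4}
'a' @ 1: {}  — no active states
rest 'cabbbccb' ignored (set empty)
after full input: {}  (accept=7 not in)

Answer: REJECT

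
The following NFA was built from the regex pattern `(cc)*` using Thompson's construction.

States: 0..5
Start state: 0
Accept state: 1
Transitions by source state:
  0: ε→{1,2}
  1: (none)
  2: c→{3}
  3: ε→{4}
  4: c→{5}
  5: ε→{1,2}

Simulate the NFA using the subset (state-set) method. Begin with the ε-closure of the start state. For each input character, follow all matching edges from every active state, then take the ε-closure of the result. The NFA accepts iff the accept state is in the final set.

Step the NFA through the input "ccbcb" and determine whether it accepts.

Answer: REJECT

Steps:
initial (ε-close {0}): {0,1,2}
'c' @ 1: {3,4}
'c' @ 2: {1,2,5}  ✓accept
'b' @ 3: {}  — state set empty
rest 'cb' ignored (set empty)
after full input: {}  (accept=1 not in)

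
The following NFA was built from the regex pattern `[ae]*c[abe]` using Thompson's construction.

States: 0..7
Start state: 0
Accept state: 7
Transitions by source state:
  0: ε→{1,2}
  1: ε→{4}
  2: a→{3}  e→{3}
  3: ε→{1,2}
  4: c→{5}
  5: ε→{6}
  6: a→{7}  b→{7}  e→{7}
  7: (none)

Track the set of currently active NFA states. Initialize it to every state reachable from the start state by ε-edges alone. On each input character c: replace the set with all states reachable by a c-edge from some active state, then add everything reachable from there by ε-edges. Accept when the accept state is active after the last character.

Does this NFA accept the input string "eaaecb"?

S₀ = ε-closure({0}) = {0,1,2,4}
'e' @ 1: {1,2,3,4}
'a' @ 2: {1,2,3,4}
'a' @ 3: {1,2,3,4}
'e' @ 4: {1,2,3,4}
'c' @ 5: {5,6}
'b' @ 6: {7}  (accept∈set)
end set {7} — state 7 in

Answer: ACCEPT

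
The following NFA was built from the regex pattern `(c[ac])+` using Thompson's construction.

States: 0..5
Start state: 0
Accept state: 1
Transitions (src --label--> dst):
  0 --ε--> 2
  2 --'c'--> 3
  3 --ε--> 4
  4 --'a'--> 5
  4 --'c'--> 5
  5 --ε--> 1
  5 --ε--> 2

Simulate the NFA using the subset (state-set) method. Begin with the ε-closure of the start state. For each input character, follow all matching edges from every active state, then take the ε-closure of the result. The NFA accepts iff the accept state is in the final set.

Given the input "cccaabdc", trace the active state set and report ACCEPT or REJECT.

start: ε-closure({0}) = {0,2}
'c' @ 1: {3,4}
'c' @ 2: {1,2,5}  (accept∈set)
'c' @ 3: {3,4}
'a' @ 4: {1,2,5}  (accept∈set)
'a' @ 5: {}  — dead — no transitions
rest 'bdc' ignored (set empty)
final: {}; accept 1 not in set

Answer: REJECT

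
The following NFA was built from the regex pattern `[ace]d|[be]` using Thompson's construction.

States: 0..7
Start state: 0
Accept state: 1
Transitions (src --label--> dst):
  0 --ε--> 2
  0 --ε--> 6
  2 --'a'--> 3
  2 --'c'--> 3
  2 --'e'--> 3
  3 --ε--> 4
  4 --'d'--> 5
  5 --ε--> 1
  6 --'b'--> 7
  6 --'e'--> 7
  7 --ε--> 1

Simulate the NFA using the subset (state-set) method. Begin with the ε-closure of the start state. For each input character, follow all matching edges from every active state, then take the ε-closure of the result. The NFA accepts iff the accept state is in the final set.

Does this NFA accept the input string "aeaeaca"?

Answer: REJECT

Steps:
S₀ = ε-closure({0}) = {0,2,6}
'a' @ 1: {3,4}
'e' @ 2: {}  — dead — no transitions
rest 'aeaca' ignored (set empty)
final: {}; accept 1 not in set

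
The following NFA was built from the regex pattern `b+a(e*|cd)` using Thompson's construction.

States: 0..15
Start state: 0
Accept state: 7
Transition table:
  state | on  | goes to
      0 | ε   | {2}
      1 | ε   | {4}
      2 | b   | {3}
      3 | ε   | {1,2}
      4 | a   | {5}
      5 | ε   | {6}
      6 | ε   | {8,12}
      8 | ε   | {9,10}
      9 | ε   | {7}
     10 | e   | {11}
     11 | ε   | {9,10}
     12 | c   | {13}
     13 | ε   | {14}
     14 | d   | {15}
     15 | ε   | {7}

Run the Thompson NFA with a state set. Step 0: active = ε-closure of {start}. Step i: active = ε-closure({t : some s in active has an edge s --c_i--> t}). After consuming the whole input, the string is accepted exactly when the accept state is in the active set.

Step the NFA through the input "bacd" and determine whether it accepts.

start: ε-closure({0}) = {0,2}
'b' @ 1: {1,2,3,4}
'a' @ 2: {5,6,7,8,9,10,12}  ✓accept
'c' @ 3: {13,14}
'd' @ 4: {7,15}  ✓accept
end set {7,15} — state 7 in

Answer: ACCEPT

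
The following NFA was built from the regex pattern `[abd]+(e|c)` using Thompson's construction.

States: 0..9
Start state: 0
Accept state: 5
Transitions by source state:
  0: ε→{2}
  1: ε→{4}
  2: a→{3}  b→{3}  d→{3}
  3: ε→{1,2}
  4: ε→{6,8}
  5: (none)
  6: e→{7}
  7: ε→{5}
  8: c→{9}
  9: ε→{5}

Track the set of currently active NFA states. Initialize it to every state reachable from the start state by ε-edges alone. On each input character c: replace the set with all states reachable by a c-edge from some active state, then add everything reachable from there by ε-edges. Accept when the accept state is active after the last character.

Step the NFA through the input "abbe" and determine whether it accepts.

start: ε-closure({0}) = {0,2}
'a' @ 1: {1,2,3,4,6,8}
'b' @ 2: {1,2,3,4,6,8}
'b' @ 3: {1,2,3,4,6,8}
'e' @ 4: {5,7}  ✓accept
final: {5,7}; accept 5 in set

Answer: ACCEPT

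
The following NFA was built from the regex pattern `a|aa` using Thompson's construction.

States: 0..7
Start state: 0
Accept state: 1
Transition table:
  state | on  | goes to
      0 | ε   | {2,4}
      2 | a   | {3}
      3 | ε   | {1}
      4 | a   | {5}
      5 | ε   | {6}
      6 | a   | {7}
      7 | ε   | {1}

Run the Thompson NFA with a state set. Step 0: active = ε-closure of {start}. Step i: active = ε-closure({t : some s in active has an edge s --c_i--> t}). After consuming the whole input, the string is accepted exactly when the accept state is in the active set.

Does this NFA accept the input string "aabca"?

initial (ε-close {0}): {0,2,4}
'a' @ 1: {1,3,5,6}  (accept∈set)
'a' @ 2: {1,7}  (accept∈set)
'b' @ 3: {}  — dead — no transitions
rest 'ca' ignored (set empty)
final: {}; accept 1 not in set

Answer: REJECT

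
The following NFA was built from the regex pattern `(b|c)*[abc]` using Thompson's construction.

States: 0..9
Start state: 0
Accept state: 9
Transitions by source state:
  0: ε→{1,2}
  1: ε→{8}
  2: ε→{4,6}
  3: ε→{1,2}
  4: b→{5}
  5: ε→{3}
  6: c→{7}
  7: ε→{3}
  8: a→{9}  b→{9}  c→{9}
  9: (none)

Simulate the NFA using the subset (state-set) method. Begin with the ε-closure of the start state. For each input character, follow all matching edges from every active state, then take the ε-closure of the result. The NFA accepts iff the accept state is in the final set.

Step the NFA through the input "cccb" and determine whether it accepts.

initial (ε-close {0}): {0,1,2,4,6,8}
'c' @ 1: {1,2,3,4,6,7,8,9}  [accepting]
'c' @ 2: {1,2,3,4,6,7,8,9}  [accepting]
'c' @ 3: {1,2,3,4,6,7,8,9}  [accepting]
'b' @ 4: {1,2,3,4,5,6,8,9}  [accepting]
after full input: {1,2,3,4,5,6,8,9}  (accept=9 in)

Answer: ACCEPT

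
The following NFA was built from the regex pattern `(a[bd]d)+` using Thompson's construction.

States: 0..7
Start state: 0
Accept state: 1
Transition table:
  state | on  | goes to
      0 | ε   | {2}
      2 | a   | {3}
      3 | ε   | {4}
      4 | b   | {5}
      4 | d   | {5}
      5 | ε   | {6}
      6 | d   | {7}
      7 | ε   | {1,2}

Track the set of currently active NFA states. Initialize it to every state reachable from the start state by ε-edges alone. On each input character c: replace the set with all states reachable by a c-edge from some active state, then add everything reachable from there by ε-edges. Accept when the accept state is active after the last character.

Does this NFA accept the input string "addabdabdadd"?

initial (ε-close {0}): {0,2}
'a' @ 1: {3,4}
'd' @ 2: {5,6}
'd' @ 3: {1,2,7}  (accept∈set)
'a' @ 4: {3,4}
'b' @ 5: {5,6}
'd' @ 6: {1,2,7}  (accept∈set)
'a' @ 7: {3,4}
'b' @ 8: {5,6}
'd' @ 9: {1,2,7}  (accept∈set)
'a' @ 10: {3,4}
'd' @ 11: {5,6}
'd' @ 12: {1,2,7}  (accept∈set)
after full input: {1,2,7}  (accept=1 in)

Answer: ACCEPT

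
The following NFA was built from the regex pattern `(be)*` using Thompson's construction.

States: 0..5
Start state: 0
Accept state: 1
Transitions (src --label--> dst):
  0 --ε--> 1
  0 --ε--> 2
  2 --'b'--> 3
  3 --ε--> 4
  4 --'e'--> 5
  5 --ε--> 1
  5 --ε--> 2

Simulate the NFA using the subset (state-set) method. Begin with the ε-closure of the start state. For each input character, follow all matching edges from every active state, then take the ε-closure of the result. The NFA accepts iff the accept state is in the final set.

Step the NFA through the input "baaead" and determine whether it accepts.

S₀ = ε-closure({0}) = {0,1,2}
'b' @ 1: {3,4}
'a' @ 2: {}  — state set empty
rest 'aead' ignored (set empty)
after full input: {}  (accept=1 not in)

Answer: REJECT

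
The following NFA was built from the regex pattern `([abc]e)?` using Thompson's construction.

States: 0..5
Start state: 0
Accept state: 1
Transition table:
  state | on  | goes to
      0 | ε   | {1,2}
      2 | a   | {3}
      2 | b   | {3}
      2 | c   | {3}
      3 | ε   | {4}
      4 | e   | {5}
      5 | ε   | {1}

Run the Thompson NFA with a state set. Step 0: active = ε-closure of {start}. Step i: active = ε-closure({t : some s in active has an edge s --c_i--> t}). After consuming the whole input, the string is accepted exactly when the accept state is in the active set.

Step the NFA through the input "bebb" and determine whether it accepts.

Answer: REJECT

Steps:
initial (ε-close {0}): {0,1,2}
'b' @ 1: {3,4}
'e' @ 2: {1,5}  ✓accept
'b' @ 3: {}  — dead — no transitions
rest 'b' ignored (set empty)
after full input: {}  (accept=1 not in)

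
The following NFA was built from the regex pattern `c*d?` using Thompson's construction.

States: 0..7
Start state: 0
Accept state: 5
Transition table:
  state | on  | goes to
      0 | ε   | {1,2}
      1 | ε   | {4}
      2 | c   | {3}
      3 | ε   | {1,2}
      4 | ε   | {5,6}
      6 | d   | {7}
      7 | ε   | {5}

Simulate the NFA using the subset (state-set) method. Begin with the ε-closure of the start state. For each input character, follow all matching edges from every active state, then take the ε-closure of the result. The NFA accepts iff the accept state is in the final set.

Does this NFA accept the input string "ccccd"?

initial (ε-close {0}): {0,1,2,4,5,6}
'c' @ 1: {1,2,3,4,5,6}  (accept∈set)
'c' @ 2: {1,2,3,4,5,6}  (accept∈set)
'c' @ 3: {1,2,3,4,5,6}  (accept∈set)
'c' @ 4: {1,2,3,4,5,6}  (accept∈set)
'd' @ 5: {5,7}  (accept∈set)
after full input: {5,7}  (accept=5 in)

Answer: ACCEPT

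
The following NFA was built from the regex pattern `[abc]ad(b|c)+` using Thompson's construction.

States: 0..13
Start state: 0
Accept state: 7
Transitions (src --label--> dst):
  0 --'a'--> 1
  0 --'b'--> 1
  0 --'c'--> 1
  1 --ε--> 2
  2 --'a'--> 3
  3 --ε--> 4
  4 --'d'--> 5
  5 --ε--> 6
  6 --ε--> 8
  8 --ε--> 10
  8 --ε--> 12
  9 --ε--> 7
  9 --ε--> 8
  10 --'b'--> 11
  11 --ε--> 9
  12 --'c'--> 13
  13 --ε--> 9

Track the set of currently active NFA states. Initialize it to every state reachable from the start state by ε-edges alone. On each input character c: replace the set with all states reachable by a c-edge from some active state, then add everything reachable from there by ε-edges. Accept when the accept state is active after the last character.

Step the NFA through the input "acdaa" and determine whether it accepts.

Answer: REJECT

Steps:
initial (ε-close {0}): {0}
'a' @ 1: {1,2}
'c' @ 2: {}  — dead — no transitions
rest 'daa' ignored (set empty)
final: {}; accept 7 not in set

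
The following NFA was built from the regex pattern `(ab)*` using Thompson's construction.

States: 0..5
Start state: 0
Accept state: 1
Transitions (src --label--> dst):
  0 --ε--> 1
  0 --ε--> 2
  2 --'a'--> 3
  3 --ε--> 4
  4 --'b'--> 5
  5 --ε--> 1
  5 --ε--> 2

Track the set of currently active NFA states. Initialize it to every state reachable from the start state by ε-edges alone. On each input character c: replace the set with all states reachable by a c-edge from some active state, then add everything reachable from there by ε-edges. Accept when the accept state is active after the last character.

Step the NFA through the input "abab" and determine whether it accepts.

Answer: ACCEPT

Derivation:
start: ε-closure({0}) = {0,1,2}
'a' @ 1: {3,4}
'b' @ 2: {1,2,5}  ✓accept
'a' @ 3: {3,4}
'b' @ 4: {1,2,5}  ✓accept
end set {1,2,5} — state 1 in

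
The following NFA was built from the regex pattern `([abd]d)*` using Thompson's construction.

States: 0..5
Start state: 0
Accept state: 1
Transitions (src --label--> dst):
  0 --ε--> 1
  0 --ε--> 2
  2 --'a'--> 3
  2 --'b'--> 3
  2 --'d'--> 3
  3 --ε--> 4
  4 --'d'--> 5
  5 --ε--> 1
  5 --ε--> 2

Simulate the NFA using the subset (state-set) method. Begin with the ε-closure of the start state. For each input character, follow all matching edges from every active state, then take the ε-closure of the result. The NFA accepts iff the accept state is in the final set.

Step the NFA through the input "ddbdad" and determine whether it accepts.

Answer: ACCEPT

Derivation:
start: ε-closure({0}) = {0,1,2}
'd' @ 1: {3,4}
'd' @ 2: {1,2,5}  [accepting]
'b' @ 3: {3,4}
'd' @ 4: {1,2,5}  [accepting]
'a' @ 5: {3,4}
'd' @ 6: {1,2,5}  [accepting]
end set {1,2,5} — state 1 in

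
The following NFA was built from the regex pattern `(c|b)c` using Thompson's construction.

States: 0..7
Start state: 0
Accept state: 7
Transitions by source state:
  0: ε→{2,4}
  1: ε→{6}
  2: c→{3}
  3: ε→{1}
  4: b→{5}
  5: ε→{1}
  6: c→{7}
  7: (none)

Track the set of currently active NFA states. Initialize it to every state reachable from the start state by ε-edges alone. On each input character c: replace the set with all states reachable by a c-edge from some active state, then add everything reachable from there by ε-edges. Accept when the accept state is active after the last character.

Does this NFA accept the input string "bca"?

Answer: REJECT

Steps:
initial (ε-close {0}): {0,2,4}
'b' @ 1: {1,5,6}
'c' @ 2: {7}  [accepting]
'a' @ 3: {}  — dead — no transitions
after full input: {}  (accept=7 not in)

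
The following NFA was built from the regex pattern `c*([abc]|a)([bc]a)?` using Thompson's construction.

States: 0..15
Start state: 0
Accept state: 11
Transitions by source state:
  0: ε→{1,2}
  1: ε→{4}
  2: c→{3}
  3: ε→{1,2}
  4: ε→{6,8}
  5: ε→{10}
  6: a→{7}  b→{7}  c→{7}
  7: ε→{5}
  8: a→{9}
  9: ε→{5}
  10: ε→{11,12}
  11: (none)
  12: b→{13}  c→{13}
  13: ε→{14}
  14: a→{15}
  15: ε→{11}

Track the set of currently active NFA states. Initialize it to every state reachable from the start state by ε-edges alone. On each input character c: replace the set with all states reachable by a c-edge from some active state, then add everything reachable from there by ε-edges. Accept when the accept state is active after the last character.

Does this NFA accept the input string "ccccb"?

initial (ε-close {0}): {0,1,2,4,6,8}
'c' @ 1: {1,2,3,4,5,6,7,8,10,11,12}  ✓accept
'c' @ 2: {1,2,3,4,5,6,7,8,10,11,12,13,14}  ✓accept
'c' @ 3: {1,2,3,4,5,6,7,8,10,11,12,13,14}  ✓accept
'c' @ 4: {1,2,3,4,5,6,7,8,10,11,12,13,14}  ✓accept
'b' @ 5: {5,7,10,11,12,13,14}  ✓accept
end set {5,7,10,11,12,13,14} — state 11 in

Answer: ACCEPT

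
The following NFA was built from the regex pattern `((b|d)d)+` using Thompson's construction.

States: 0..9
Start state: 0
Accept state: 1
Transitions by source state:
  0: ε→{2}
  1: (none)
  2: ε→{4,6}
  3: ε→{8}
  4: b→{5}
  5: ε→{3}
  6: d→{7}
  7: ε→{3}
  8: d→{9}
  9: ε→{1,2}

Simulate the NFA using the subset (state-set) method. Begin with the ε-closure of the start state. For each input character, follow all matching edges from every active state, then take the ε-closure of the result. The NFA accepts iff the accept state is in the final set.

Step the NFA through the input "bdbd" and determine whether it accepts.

start: ε-closure({0}) = {0,2,4,6}
'b' @ 1: {3,5,8}
'd' @ 2: {1,2,4,6,9}  [accepting]
'b' @ 3: {3,5,8}
'd' @ 4: {1,2,4,6,9}  [accepting]
end set {1,2,4,6,9} — state 1 in

Answer: ACCEPT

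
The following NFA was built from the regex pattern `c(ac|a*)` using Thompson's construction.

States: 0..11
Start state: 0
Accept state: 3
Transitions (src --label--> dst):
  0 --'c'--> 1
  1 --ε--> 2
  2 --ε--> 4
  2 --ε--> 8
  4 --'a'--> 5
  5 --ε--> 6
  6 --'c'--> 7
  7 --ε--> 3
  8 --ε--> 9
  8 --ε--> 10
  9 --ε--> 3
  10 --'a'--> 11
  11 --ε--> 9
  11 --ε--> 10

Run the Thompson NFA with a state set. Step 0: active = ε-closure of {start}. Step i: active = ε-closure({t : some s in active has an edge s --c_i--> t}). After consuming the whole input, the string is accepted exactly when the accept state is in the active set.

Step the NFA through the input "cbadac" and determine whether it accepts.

start: ε-closure({0}) = {0}
'c' @ 1: {1,2,3,4,8,9,10}  [accepting]
'b' @ 2: {}  — dead — no transitions
rest 'adac' ignored (set empty)
final: {}; accept 3 not in set

Answer: REJECT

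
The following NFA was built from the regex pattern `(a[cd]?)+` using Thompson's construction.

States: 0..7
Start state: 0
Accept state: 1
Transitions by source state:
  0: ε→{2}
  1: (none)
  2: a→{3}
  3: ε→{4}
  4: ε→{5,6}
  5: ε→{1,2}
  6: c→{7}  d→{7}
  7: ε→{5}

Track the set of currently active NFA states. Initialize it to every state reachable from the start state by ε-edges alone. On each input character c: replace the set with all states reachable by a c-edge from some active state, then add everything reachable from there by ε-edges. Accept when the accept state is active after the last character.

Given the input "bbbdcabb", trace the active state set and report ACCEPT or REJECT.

Answer: REJECT

Derivation:
S₀ = ε-closure({0}) = {0,2}
'b' @ 1: {}  — dead — no transitions
rest 'bbdcabb' ignored (set empty)
end set {} — state 1 not in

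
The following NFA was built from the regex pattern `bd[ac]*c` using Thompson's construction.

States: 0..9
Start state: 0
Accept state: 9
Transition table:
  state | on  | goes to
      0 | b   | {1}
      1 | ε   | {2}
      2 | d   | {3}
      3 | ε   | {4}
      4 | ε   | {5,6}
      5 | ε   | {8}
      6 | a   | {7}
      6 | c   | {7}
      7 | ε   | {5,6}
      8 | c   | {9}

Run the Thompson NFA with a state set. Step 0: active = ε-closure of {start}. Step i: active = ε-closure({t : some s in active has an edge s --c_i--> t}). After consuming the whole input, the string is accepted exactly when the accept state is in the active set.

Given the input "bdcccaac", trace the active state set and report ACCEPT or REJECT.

Answer: ACCEPT

Steps:
start: ε-closure({0}) = {0}
'b' @ 1: {1,2}
'd' @ 2: {3,4,5,6,8}
'c' @ 3: {5,6,7,8,9}  (accept∈set)
'c' @ 4: {5,6,7,8,9}  (accept∈set)
'c' @ 5: {5,6,7,8,9}  (accept∈set)
'a' @ 6: {5,6,7,8}
'a' @ 7: {5,6,7,8}
'c' @ 8: {5,6,7,8,9}  (accept∈set)
end set {5,6,7,8,9} — state 9 in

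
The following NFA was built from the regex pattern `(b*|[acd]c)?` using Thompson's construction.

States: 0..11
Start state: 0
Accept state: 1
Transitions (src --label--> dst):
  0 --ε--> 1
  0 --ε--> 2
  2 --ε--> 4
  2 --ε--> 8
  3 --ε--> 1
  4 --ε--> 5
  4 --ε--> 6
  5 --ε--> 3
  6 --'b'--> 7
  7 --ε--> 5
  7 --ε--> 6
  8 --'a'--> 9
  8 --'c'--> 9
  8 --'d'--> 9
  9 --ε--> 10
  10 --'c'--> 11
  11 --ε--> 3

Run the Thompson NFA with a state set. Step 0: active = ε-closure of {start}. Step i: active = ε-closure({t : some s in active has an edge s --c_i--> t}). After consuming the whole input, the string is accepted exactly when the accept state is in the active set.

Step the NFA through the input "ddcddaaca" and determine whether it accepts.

initial (ε-close {0}): {0,1,2,3,4,5,6,8}
'd' @ 1: {9,10}
'd' @ 2: {}  — no active states
rest 'cddaaca' ignored (set empty)
end set {} — state 1 not in

Answer: REJECT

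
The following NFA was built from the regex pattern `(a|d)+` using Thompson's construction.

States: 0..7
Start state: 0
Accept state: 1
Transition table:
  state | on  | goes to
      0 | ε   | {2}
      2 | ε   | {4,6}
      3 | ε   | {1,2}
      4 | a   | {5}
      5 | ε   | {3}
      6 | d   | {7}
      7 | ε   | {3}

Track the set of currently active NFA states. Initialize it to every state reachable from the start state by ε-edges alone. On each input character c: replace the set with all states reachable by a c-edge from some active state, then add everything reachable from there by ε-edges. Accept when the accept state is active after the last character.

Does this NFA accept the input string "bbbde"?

S₀ = ε-closure({0}) = {0,2,4,6}
'b' @ 1: {}  — state set empty
rest 'bbde' ignored (set empty)
final: {}; accept 1 not in set

Answer: REJECT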